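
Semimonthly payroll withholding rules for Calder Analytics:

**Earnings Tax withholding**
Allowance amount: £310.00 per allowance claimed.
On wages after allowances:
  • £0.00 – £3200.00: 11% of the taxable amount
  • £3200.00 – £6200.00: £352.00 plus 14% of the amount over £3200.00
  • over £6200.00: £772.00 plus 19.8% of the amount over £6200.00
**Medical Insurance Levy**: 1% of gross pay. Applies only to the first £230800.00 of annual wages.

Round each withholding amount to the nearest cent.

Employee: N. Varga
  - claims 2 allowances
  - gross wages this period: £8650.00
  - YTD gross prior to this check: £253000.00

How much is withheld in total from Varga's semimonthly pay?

Earnings Tax: taxable = £8650.00 − 2×£310.00 = £8030.00
  £772.00 + 19.8% × (£8030.00 − £6200.00) = £772.00 + 19.8% × £1830.00 = £1134.34
Medical Insurance Levy: YTD £253000.00 ≥ cap £230800.00 → £0.00
Total: £1134.34 + £0.00 = £1134.34

£1134.34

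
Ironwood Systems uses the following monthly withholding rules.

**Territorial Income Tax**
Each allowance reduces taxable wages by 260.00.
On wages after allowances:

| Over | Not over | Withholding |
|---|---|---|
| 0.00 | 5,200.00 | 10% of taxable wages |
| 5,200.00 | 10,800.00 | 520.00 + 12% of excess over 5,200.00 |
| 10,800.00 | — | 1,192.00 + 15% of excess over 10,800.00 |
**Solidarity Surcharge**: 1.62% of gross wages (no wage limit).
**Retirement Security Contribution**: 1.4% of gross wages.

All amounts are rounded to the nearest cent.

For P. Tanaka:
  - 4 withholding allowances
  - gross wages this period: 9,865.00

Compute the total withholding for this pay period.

1,252.92

Territorial Income Tax: taxable = 9,865.00 − 4×260.00 = 8,825.00
  520.00 + 12% × (8,825.00 − 5,200.00) = 520.00 + 12% × 3,625.00 = 955.00
Solidarity Surcharge: 1.62% × 9,865.00 = 159.81
Retirement Security Contribution: 1.4% × 9,865.00 = 138.11
Total: 955.00 + 159.81 + 138.11 = 1,252.92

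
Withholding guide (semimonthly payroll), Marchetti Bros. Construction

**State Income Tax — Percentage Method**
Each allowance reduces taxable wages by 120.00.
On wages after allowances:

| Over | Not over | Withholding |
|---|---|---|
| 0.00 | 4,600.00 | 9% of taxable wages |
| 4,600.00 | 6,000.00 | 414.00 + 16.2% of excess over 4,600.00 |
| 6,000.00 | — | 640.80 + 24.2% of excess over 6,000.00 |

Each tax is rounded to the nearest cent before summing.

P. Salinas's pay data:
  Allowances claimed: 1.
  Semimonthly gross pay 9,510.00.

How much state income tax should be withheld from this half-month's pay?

State Income Tax: taxable = 9,510.00 − 1×120.00 = 9,390.00
  640.80 + 24.2% × (9,390.00 − 6,000.00) = 640.80 + 24.2% × 3,390.00 = 1,461.18

1,461.18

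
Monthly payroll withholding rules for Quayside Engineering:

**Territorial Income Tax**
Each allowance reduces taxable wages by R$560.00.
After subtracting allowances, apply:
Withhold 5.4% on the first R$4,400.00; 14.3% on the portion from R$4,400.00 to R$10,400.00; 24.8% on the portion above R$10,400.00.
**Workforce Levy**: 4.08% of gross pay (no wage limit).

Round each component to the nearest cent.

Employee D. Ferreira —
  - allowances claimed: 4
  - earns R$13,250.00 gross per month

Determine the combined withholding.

R$1,787.48

Territorial Income Tax: taxable = R$13,250.00 − 4×R$560.00 = R$11,010.00
  R$1,095.60 + 24.8% × (R$11,010.00 − R$10,400.00) = R$1,095.60 + 24.8% × R$610.00 = R$1,246.88
Workforce Levy: 4.08% × R$13,250.00 = R$540.60
Total: R$1,246.88 + R$540.60 = R$1,787.48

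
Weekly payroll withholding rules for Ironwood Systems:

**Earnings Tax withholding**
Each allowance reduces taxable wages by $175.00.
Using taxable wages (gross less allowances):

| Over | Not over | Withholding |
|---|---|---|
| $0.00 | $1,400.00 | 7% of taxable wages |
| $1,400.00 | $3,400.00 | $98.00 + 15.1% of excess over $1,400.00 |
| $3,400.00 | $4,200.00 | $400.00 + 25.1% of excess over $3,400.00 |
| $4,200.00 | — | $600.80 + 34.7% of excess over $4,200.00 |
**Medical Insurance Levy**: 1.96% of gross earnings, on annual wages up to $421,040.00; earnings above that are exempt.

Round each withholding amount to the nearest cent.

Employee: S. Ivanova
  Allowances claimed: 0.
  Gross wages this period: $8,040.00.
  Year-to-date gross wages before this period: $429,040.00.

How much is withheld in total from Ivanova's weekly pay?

$1,933.28

Earnings Tax: taxable = $8,040.00
  $600.80 + 34.7% × ($8,040.00 − $4,200.00) = $600.80 + 34.7% × $3,840.00 = $1,933.28
Medical Insurance Levy: YTD $429,040.00 ≥ cap $421,040.00 → $0.00
Total: $1,933.28 + $0.00 = $1,933.28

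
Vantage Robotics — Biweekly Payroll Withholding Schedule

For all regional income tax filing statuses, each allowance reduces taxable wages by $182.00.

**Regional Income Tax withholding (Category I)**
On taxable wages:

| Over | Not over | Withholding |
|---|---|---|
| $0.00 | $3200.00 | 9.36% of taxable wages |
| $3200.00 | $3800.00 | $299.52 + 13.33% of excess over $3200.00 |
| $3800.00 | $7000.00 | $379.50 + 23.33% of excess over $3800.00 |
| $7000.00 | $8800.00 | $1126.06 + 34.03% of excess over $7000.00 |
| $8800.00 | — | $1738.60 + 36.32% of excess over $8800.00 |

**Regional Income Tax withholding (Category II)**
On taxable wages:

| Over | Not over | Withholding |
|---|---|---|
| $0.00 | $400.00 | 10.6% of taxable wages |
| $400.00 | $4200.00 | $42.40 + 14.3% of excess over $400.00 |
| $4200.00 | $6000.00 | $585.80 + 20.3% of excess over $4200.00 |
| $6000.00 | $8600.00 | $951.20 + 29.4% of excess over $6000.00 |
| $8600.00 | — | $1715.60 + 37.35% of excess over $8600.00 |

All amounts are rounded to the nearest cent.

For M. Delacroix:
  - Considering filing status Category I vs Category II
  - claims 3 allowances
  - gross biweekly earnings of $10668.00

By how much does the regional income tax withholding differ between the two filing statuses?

Regional Income Tax (Category I): taxable = $10668.00 − 3×$182.00 = $10122.00
  $1738.60 + 36.32% × ($10122.00 − $8800.00) = $1738.60 + 36.32% × $1322.00 = $2218.75
Regional Income Tax (Category II): taxable = $10668.00 − 3×$182.00 = $10122.00
  $1715.60 + 37.35% × ($10122.00 − $8600.00) = $1715.60 + 37.35% × $1522.00 = $2284.07
Difference: |$2218.75 − $2284.07| = $65.32 (higher under Category II)

$65.32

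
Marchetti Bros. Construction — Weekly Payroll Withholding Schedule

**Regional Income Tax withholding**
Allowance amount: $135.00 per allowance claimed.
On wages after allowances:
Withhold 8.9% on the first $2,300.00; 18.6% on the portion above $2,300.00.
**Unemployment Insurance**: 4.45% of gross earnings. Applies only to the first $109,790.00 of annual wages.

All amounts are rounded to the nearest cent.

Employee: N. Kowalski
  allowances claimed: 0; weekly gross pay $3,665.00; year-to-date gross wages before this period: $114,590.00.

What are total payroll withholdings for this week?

Regional Income Tax: taxable = $3,665.00
  $204.70 + 18.6% × ($3,665.00 − $2,300.00) = $204.70 + 18.6% × $1,365.00 = $458.59
Unemployment Insurance: YTD $114,590.00 ≥ cap $109,790.00 → $0.00
Total: $458.59 + $0.00 = $458.59

$458.59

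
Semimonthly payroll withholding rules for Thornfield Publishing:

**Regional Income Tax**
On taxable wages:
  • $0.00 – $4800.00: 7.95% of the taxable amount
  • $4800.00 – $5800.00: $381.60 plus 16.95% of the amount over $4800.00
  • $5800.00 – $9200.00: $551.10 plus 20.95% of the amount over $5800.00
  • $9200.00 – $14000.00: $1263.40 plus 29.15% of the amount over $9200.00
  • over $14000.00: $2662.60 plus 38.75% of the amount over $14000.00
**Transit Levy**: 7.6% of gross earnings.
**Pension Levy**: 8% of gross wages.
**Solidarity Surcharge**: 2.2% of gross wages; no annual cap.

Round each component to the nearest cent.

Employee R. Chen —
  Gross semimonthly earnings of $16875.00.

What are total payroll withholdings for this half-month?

$6780.41

Regional Income Tax: taxable = $16875.00
  $2662.60 + 38.75% × ($16875.00 − $14000.00) = $2662.60 + 38.75% × $2875.00 = $3776.66
Transit Levy: 7.6% × $16875.00 = $1282.50
Pension Levy: 8% × $16875.00 = $1350.00
Solidarity Surcharge: 2.2% × $16875.00 = $371.25
Total: $3776.66 + $1282.50 + $1350.00 + $371.25 = $6780.41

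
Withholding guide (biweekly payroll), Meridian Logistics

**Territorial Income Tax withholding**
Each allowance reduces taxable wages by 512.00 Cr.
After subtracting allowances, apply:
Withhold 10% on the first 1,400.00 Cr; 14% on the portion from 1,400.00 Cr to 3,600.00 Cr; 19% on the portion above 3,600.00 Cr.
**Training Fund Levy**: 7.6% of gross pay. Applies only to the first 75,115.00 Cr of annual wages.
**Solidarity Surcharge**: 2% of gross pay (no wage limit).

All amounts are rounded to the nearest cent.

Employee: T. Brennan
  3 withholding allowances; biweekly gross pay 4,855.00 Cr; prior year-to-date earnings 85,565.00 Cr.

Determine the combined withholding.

505.76 Cr

Territorial Income Tax: taxable = 4,855.00 Cr − 3×512.00 Cr = 3,319.00 Cr
  140.00 Cr + 14% × (3,319.00 Cr − 1,400.00 Cr) = 140.00 Cr + 14% × 1,919.00 Cr = 408.66 Cr
Training Fund Levy: YTD 85,565.00 Cr ≥ cap 75,115.00 Cr → 0.00 Cr
Solidarity Surcharge: 2% × 4,855.00 Cr = 97.10 Cr
Total: 408.66 Cr + 0.00 Cr + 97.10 Cr = 505.76 Cr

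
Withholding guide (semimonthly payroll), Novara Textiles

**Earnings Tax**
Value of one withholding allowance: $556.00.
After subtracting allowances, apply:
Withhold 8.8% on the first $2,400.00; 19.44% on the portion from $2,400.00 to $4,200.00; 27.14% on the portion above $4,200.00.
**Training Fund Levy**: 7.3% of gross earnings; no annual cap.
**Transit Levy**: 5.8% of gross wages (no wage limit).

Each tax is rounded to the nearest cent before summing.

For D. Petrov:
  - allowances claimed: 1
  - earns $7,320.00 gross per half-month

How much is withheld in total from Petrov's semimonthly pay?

$2,215.91

Earnings Tax: taxable = $7,320.00 − 1×$556.00 = $6,764.00
  $561.12 + 27.14% × ($6,764.00 − $4,200.00) = $561.12 + 27.14% × $2,564.00 = $1,256.99
Training Fund Levy: 7.3% × $7,320.00 = $534.36
Transit Levy: 5.8% × $7,320.00 = $424.56
Total: $1,256.99 + $534.36 + $424.56 = $2,215.91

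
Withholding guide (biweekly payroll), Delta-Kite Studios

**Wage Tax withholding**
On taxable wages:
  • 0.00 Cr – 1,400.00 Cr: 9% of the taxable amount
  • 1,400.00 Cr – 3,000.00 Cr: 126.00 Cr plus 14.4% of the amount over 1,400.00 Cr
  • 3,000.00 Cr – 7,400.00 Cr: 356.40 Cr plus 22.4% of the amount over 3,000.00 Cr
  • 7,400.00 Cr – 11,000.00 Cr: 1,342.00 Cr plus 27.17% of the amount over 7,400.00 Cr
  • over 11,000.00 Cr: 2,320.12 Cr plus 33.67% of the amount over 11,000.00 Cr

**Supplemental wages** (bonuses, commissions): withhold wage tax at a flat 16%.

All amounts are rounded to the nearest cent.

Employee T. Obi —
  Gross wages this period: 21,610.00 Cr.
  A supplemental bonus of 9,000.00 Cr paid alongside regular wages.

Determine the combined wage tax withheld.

7,332.51 Cr

Wage Tax: taxable = 21,610.00 Cr
  2,320.12 Cr + 33.67% × (21,610.00 Cr − 11,000.00 Cr) = 2,320.12 Cr + 33.67% × 10,610.00 Cr = 5,892.51 Cr
Supplemental (16% flat on bonus): 16% × 9,000.00 Cr = 1,440.00 Cr
Total wage tax: 5,892.51 Cr + 1,440.00 Cr = 7,332.51 Cr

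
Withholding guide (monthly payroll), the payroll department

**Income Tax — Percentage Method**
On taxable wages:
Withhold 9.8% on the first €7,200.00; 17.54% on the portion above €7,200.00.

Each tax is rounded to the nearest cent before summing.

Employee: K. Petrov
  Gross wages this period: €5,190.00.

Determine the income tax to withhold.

Income Tax: taxable = €5,190.00
  9.8% × €5,190.00 = €508.62

€508.62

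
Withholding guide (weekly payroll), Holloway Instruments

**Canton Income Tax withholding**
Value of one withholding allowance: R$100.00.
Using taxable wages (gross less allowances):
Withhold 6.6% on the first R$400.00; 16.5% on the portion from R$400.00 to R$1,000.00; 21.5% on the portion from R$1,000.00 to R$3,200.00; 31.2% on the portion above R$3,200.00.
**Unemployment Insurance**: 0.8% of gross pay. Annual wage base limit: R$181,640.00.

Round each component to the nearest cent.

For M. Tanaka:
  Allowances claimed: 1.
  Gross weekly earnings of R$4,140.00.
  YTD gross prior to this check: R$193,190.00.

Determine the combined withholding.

R$860.48

Canton Income Tax: taxable = R$4,140.00 − 1×R$100.00 = R$4,040.00
  R$598.40 + 31.2% × (R$4,040.00 − R$3,200.00) = R$598.40 + 31.2% × R$840.00 = R$860.48
Unemployment Insurance: YTD R$193,190.00 ≥ cap R$181,640.00 → R$0.00
Total: R$860.48 + R$0.00 = R$860.48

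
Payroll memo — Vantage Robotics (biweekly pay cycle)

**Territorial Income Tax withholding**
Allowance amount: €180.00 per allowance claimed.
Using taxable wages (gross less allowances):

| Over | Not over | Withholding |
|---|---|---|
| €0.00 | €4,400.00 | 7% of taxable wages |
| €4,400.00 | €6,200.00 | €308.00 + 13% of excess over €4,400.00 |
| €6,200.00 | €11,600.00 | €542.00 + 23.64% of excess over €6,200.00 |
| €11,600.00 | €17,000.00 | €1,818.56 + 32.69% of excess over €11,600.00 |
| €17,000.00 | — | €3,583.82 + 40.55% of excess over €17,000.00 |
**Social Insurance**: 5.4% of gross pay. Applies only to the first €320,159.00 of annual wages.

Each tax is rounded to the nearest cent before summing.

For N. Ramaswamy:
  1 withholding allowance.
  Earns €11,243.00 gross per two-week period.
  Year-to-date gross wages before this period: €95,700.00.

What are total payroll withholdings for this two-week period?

Territorial Income Tax: taxable = €11,243.00 − 1×€180.00 = €11,063.00
  €542.00 + 23.64% × (€11,063.00 − €6,200.00) = €542.00 + 23.64% × €4,863.00 = €1,691.61
Social Insurance: 5.4% × €11,243.00 = €607.12
Total: €1,691.61 + €607.12 = €2,298.73

€2,298.73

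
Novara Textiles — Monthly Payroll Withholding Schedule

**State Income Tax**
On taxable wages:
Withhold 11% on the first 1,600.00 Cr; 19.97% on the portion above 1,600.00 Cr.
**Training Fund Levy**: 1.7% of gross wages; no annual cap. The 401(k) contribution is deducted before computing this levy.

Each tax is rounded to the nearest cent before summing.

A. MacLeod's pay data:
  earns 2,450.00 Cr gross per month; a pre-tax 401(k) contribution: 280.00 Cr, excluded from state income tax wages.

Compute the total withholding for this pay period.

State Income Tax: taxable = 2,450.00 Cr − 280.00 Cr = 2,170.00 Cr
  176.00 Cr + 19.97% × (2,170.00 Cr − 1,600.00 Cr) = 176.00 Cr + 19.97% × 570.00 Cr = 289.83 Cr
Training Fund Levy: 1.7% × 2,170.00 Cr = 36.89 Cr
Total: 289.83 Cr + 36.89 Cr = 326.72 Cr

326.72 Cr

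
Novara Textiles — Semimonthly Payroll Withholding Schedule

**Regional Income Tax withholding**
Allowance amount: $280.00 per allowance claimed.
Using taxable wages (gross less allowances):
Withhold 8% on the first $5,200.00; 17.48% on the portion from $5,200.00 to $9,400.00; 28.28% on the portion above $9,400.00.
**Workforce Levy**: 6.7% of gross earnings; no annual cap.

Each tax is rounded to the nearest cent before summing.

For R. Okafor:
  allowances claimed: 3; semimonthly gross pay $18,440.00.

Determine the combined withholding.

Regional Income Tax: taxable = $18,440.00 − 3×$280.00 = $17,600.00
  $1,150.16 + 28.28% × ($17,600.00 − $9,400.00) = $1,150.16 + 28.28% × $8,200.00 = $3,469.12
Workforce Levy: 6.7% × $18,440.00 = $1,235.48
Total: $3,469.12 + $1,235.48 = $4,704.60

$4,704.60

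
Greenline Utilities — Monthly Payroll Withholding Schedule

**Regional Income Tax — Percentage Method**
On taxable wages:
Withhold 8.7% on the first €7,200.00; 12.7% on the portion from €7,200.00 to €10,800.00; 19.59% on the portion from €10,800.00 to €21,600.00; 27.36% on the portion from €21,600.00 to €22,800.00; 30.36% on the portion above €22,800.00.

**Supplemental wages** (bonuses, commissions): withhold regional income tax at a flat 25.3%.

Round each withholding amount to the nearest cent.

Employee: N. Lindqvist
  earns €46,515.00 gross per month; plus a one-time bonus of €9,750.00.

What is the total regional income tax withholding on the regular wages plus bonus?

Regional Income Tax: taxable = €46,515.00
  €3,527.64 + 30.36% × (€46,515.00 − €22,800.00) = €3,527.64 + 30.36% × €23,715.00 = €10,727.51
Supplemental (25.3% flat on bonus): 25.3% × €9,750.00 = €2,466.75
Total regional income tax: €10,727.51 + €2,466.75 = €13,194.26

€13,194.26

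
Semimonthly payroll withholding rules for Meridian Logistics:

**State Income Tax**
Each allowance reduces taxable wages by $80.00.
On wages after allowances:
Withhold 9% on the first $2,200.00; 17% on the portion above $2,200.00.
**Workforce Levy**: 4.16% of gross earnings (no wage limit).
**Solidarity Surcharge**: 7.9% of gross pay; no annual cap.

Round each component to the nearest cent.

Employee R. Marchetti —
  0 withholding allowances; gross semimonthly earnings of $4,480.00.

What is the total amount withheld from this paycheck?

$1,125.89

State Income Tax: taxable = $4,480.00
  $198.00 + 17% × ($4,480.00 − $2,200.00) = $198.00 + 17% × $2,280.00 = $585.60
Workforce Levy: 4.16% × $4,480.00 = $186.37
Solidarity Surcharge: 7.9% × $4,480.00 = $353.92
Total: $585.60 + $186.37 + $353.92 = $1,125.89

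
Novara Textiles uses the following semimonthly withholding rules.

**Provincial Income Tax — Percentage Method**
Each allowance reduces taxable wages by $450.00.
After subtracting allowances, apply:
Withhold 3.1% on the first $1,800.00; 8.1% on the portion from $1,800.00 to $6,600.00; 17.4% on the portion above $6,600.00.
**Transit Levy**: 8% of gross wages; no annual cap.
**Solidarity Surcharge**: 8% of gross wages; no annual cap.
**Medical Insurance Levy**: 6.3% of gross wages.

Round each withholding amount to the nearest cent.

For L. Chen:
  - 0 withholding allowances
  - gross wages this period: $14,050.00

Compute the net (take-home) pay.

$9,175.95

Provincial Income Tax: taxable = $14,050.00
  $444.60 + 17.4% × ($14,050.00 − $6,600.00) = $444.60 + 17.4% × $7,450.00 = $1,740.90
Transit Levy: 8% × $14,050.00 = $1,124.00
Solidarity Surcharge: 8% × $14,050.00 = $1,124.00
Medical Insurance Levy: 6.3% × $14,050.00 = $885.15
Total withheld: $1,740.90 + $1,124.00 + $1,124.00 + $885.15 = $4,874.05
Net pay: $14,050.00 − $4,874.05 = $9,175.95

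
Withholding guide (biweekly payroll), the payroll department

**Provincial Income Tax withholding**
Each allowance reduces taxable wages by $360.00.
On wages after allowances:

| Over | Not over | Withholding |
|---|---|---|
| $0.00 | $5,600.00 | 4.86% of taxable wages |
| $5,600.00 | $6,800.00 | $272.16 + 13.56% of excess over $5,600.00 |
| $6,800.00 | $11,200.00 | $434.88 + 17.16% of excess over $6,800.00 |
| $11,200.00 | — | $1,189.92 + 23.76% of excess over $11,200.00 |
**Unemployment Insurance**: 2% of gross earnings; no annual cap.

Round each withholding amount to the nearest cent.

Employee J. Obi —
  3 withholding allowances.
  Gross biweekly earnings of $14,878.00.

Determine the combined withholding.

$2,104.76

Provincial Income Tax: taxable = $14,878.00 − 3×$360.00 = $13,798.00
  $1,189.92 + 23.76% × ($13,798.00 − $11,200.00) = $1,189.92 + 23.76% × $2,598.00 = $1,807.20
Unemployment Insurance: 2% × $14,878.00 = $297.56
Total: $1,807.20 + $297.56 = $2,104.76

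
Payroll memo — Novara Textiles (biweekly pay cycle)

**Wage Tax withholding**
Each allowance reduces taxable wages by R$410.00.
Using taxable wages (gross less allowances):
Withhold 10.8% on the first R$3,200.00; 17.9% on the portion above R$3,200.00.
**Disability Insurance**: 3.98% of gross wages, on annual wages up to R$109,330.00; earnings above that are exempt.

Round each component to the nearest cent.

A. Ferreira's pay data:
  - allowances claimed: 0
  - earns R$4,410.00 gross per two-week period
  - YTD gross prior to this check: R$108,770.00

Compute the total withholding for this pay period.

Wage Tax: taxable = R$4,410.00
  R$345.60 + 17.9% × (R$4,410.00 − R$3,200.00) = R$345.60 + 17.9% × R$1,210.00 = R$562.19
Disability Insurance: cap R$109,330.00 − YTD R$108,770.00 = R$560.00 subject; 3.98% × R$560.00 = R$22.29
Total: R$562.19 + R$22.29 = R$584.48

R$584.48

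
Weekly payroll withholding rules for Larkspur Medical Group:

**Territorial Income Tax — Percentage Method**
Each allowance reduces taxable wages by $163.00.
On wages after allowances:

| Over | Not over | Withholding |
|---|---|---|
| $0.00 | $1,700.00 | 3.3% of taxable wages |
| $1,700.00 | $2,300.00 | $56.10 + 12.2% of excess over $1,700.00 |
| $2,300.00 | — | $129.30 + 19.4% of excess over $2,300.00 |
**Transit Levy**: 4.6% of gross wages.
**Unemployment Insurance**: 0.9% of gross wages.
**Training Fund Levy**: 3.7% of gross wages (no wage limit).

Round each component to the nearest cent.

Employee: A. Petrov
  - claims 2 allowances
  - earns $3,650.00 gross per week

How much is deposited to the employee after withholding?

Territorial Income Tax: taxable = $3,650.00 − 2×$163.00 = $3,324.00
  $129.30 + 19.4% × ($3,324.00 − $2,300.00) = $129.30 + 19.4% × $1,024.00 = $327.96
Transit Levy: 4.6% × $3,650.00 = $167.90
Unemployment Insurance: 0.9% × $3,650.00 = $32.85
Training Fund Levy: 3.7% × $3,650.00 = $135.05
Total withheld: $327.96 + $167.90 + $32.85 + $135.05 = $663.76
Net pay: $3,650.00 − $663.76 = $2,986.24

$2,986.24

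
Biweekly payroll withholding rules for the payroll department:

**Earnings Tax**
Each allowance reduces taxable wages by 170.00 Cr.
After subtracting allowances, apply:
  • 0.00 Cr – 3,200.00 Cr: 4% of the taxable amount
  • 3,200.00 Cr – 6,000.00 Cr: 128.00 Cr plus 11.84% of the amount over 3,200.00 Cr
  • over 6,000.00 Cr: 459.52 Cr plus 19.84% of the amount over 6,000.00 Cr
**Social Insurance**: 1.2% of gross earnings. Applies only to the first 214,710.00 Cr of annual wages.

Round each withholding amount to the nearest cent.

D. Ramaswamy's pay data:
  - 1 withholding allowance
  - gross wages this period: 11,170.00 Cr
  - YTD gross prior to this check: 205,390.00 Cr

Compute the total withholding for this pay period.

Earnings Tax: taxable = 11,170.00 Cr − 1×170.00 Cr = 11,000.00 Cr
  459.52 Cr + 19.84% × (11,000.00 Cr − 6,000.00 Cr) = 459.52 Cr + 19.84% × 5,000.00 Cr = 1,451.52 Cr
Social Insurance: cap 214,710.00 Cr − YTD 205,390.00 Cr = 9,320.00 Cr subject; 1.2% × 9,320.00 Cr = 111.84 Cr
Total: 1,451.52 Cr + 111.84 Cr = 1,563.36 Cr

1,563.36 Cr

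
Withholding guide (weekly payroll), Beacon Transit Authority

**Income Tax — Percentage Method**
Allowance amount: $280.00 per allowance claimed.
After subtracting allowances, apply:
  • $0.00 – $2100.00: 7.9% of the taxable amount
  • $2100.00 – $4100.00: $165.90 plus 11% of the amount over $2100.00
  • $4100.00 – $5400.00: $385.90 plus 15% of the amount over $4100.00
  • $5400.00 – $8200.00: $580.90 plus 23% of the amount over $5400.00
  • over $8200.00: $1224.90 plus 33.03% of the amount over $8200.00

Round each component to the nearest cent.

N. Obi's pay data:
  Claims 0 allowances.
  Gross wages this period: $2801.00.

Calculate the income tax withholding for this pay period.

Income Tax: taxable = $2801.00
  $165.90 + 11% × ($2801.00 − $2100.00) = $165.90 + 11% × $701.00 = $243.01

$243.01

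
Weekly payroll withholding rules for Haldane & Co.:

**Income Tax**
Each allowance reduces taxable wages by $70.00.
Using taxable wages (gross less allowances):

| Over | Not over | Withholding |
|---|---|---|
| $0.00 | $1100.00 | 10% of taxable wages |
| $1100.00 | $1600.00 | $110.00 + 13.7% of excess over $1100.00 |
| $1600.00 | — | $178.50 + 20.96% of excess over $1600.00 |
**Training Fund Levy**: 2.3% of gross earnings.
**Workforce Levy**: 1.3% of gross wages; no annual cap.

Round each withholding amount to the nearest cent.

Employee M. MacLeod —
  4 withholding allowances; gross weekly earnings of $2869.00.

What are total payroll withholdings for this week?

$489.08

Income Tax: taxable = $2869.00 − 4×$70.00 = $2589.00
  $178.50 + 20.96% × ($2589.00 − $1600.00) = $178.50 + 20.96% × $989.00 = $385.79
Training Fund Levy: 2.3% × $2869.00 = $65.99
Workforce Levy: 1.3% × $2869.00 = $37.30
Total: $385.79 + $65.99 + $37.30 = $489.08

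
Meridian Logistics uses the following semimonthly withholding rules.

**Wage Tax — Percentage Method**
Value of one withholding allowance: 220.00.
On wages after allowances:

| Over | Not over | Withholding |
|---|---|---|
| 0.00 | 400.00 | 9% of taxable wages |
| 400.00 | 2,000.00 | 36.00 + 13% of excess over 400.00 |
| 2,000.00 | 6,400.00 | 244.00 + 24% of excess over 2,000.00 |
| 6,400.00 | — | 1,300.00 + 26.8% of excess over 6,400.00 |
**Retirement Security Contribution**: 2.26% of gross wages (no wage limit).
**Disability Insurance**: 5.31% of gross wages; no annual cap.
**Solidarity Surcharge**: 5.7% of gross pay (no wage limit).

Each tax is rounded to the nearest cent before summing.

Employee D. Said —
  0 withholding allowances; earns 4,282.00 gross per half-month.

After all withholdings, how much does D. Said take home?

Wage Tax: taxable = 4,282.00
  244.00 + 24% × (4,282.00 − 2,000.00) = 244.00 + 24% × 2,282.00 = 791.68
Retirement Security Contribution: 2.26% × 4,282.00 = 96.77
Disability Insurance: 5.31% × 4,282.00 = 227.37
Solidarity Surcharge: 5.7% × 4,282.00 = 244.07
Total withheld: 791.68 + 96.77 + 227.37 + 244.07 = 1,359.89
Net pay: 4,282.00 − 1,359.89 = 2,922.11

2,922.11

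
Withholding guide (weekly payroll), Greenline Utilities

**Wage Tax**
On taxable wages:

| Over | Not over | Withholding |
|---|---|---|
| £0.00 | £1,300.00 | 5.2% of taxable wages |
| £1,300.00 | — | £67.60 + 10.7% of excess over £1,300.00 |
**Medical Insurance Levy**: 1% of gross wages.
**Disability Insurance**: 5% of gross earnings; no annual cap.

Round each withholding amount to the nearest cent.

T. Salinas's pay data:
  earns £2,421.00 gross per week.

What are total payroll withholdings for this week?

Wage Tax: taxable = £2,421.00
  £67.60 + 10.7% × (£2,421.00 − £1,300.00) = £67.60 + 10.7% × £1,121.00 = £187.55
Medical Insurance Levy: 1% × £2,421.00 = £24.21
Disability Insurance: 5% × £2,421.00 = £121.05
Total: £187.55 + £24.21 + £121.05 = £332.81

£332.81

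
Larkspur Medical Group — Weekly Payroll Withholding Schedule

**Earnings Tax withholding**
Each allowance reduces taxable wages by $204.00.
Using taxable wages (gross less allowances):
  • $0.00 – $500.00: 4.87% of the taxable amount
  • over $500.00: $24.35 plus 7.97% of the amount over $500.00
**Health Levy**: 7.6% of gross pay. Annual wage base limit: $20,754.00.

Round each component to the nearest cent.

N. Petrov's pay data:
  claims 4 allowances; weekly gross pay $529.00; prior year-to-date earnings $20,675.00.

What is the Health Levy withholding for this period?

Health Levy: cap $20,754.00 − YTD $20,675.00 = $79.00 subject; 7.6% × $79.00 = $6.00

$6.00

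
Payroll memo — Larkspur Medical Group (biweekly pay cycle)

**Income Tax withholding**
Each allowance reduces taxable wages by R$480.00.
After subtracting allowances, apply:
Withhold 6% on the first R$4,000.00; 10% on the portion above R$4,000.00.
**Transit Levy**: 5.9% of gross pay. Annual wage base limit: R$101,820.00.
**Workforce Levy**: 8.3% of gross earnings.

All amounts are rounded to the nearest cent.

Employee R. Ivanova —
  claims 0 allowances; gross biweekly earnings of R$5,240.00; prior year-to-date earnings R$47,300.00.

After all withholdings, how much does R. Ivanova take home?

R$4,131.92

Income Tax: taxable = R$5,240.00
  R$240.00 + 10% × (R$5,240.00 − R$4,000.00) = R$240.00 + 10% × R$1,240.00 = R$364.00
Transit Levy: 5.9% × R$5,240.00 = R$309.16
Workforce Levy: 8.3% × R$5,240.00 = R$434.92
Total withheld: R$364.00 + R$309.16 + R$434.92 = R$1,108.08
Net pay: R$5,240.00 − R$1,108.08 = R$4,131.92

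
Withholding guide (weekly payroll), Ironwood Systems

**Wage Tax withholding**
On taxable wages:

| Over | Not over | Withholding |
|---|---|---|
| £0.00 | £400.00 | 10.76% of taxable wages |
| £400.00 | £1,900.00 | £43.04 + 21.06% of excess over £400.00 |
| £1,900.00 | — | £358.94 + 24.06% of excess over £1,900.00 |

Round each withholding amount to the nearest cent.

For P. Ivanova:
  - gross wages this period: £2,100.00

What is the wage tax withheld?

Wage Tax: taxable = £2,100.00
  £358.94 + 24.06% × (£2,100.00 − £1,900.00) = £358.94 + 24.06% × £200.00 = £407.06

£407.06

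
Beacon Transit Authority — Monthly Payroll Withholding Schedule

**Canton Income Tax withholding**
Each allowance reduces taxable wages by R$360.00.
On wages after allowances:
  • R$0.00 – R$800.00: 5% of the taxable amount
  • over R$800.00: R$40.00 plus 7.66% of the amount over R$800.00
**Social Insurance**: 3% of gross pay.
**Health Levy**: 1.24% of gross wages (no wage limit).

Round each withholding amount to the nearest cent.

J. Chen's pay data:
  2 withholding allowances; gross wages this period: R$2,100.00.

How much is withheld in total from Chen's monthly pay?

R$173.47

Canton Income Tax: taxable = R$2,100.00 − 2×R$360.00 = R$1,380.00
  R$40.00 + 7.66% × (R$1,380.00 − R$800.00) = R$40.00 + 7.66% × R$580.00 = R$84.43
Social Insurance: 3% × R$2,100.00 = R$63.00
Health Levy: 1.24% × R$2,100.00 = R$26.04
Total: R$84.43 + R$63.00 + R$26.04 = R$173.47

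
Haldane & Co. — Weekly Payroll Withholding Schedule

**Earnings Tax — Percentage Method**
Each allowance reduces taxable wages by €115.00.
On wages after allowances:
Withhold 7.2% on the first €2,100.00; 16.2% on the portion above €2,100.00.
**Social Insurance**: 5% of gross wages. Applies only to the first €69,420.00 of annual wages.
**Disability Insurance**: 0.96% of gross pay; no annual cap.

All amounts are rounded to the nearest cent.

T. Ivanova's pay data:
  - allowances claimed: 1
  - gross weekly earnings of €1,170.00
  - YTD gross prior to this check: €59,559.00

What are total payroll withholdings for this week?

Earnings Tax: taxable = €1,170.00 − 1×€115.00 = €1,055.00
  7.2% × €1,055.00 = €75.96
Social Insurance: 5% × €1,170.00 = €58.50
Disability Insurance: 0.96% × €1,170.00 = €11.23
Total: €75.96 + €58.50 + €11.23 = €145.69

€145.69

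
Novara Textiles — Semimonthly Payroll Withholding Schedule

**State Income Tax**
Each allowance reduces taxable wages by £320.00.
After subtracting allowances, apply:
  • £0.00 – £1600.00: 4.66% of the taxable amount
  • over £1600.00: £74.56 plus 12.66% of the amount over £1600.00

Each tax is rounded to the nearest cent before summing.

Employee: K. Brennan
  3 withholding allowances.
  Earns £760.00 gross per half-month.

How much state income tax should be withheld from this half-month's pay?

£0.00

State Income Tax: taxable = £760.00 − 3×£320.00 = £-200.00
  Taxable ≤ 0 → £0.00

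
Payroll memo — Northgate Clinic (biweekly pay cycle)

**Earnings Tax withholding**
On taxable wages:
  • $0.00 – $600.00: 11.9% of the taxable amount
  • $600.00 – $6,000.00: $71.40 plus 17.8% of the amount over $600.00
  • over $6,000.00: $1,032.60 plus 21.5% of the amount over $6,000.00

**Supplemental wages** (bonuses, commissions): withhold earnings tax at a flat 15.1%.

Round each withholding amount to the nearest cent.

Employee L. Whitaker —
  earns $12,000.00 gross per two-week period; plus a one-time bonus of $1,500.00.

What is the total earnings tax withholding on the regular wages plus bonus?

$2,549.10

Earnings Tax: taxable = $12,000.00
  $1,032.60 + 21.5% × ($12,000.00 − $6,000.00) = $1,032.60 + 21.5% × $6,000.00 = $2,322.60
Supplemental (15.1% flat on bonus): 15.1% × $1,500.00 = $226.50
Total earnings tax: $2,322.60 + $226.50 = $2,549.10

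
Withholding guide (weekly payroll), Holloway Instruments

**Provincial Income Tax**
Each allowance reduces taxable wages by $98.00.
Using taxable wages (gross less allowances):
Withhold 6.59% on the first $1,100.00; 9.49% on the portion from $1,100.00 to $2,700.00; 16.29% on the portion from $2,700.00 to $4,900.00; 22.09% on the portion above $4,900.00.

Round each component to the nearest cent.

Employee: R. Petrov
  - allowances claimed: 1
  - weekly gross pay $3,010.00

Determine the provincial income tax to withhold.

Provincial Income Tax: taxable = $3,010.00 − 1×$98.00 = $2,912.00
  $224.33 + 16.29% × ($2,912.00 − $2,700.00) = $224.33 + 16.29% × $212.00 = $258.86

$258.86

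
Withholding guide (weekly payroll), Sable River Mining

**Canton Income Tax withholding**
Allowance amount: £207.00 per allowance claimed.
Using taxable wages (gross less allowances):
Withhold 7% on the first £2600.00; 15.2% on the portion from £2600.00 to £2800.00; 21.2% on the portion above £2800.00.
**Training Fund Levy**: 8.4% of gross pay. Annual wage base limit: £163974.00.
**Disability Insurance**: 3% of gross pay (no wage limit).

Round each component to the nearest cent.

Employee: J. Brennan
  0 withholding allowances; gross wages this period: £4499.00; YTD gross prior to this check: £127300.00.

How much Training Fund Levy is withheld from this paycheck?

£377.92

Training Fund Levy: 8.4% × £4499.00 = £377.92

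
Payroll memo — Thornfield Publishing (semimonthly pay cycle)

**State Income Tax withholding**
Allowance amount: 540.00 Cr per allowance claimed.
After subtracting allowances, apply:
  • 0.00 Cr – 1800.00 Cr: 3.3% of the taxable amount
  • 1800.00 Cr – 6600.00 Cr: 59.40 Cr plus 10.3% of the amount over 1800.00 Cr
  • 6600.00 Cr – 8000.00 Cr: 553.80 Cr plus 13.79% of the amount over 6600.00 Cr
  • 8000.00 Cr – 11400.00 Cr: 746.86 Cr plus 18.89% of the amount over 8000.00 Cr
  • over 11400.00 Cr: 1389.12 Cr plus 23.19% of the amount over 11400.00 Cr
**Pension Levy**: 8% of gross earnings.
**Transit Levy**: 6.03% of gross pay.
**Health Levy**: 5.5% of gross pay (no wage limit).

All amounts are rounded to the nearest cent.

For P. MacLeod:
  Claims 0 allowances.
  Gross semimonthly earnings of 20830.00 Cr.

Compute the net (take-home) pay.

State Income Tax: taxable = 20830.00 Cr
  1389.12 Cr + 23.19% × (20830.00 Cr − 11400.00 Cr) = 1389.12 Cr + 23.19% × 9430.00 Cr = 3575.94 Cr
Pension Levy: 8% × 20830.00 Cr = 1666.40 Cr
Transit Levy: 6.03% × 20830.00 Cr = 1256.05 Cr
Health Levy: 5.5% × 20830.00 Cr = 1145.65 Cr
Total withheld: 3575.94 Cr + 1666.40 Cr + 1256.05 Cr + 1145.65 Cr = 7644.04 Cr
Net pay: 20830.00 Cr − 7644.04 Cr = 13185.96 Cr

13185.96 Cr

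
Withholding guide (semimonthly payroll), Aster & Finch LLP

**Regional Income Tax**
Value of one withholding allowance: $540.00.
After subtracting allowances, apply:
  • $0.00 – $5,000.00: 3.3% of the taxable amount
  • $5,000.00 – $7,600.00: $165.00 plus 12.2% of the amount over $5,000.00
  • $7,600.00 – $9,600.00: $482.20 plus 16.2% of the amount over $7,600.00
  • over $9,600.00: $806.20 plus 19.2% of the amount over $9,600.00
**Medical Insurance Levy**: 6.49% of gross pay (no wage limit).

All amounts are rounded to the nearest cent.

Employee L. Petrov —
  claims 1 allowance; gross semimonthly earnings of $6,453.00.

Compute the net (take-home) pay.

$5,757.81

Regional Income Tax: taxable = $6,453.00 − 1×$540.00 = $5,913.00
  $165.00 + 12.2% × ($5,913.00 − $5,000.00) = $165.00 + 12.2% × $913.00 = $276.39
Medical Insurance Levy: 6.49% × $6,453.00 = $418.80
Total withheld: $276.39 + $418.80 = $695.19
Net pay: $6,453.00 − $695.19 = $5,757.81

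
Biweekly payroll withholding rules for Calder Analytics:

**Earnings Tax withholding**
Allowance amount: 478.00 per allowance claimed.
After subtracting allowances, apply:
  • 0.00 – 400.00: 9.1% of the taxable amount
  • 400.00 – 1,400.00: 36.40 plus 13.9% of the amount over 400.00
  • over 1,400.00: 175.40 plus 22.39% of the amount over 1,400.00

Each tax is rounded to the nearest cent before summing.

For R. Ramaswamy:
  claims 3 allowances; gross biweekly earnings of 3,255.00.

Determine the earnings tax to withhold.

Earnings Tax: taxable = 3,255.00 − 3×478.00 = 1,821.00
  175.40 + 22.39% × (1,821.00 − 1,400.00) = 175.40 + 22.39% × 421.00 = 269.66

269.66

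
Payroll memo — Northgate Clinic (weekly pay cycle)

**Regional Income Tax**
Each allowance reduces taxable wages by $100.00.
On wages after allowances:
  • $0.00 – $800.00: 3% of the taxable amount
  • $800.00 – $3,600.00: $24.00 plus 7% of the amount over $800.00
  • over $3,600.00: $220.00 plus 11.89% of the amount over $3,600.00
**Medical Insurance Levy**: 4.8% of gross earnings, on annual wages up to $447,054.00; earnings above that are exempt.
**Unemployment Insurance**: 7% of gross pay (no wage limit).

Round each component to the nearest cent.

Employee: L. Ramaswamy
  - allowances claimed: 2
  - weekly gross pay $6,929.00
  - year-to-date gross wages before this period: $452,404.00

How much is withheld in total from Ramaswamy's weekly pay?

Regional Income Tax: taxable = $6,929.00 − 2×$100.00 = $6,729.00
  $220.00 + 11.89% × ($6,729.00 − $3,600.00) = $220.00 + 11.89% × $3,129.00 = $592.04
Medical Insurance Levy: YTD $452,404.00 ≥ cap $447,054.00 → $0.00
Unemployment Insurance: 7% × $6,929.00 = $485.03
Total: $592.04 + $0.00 + $485.03 = $1,077.07

$1,077.07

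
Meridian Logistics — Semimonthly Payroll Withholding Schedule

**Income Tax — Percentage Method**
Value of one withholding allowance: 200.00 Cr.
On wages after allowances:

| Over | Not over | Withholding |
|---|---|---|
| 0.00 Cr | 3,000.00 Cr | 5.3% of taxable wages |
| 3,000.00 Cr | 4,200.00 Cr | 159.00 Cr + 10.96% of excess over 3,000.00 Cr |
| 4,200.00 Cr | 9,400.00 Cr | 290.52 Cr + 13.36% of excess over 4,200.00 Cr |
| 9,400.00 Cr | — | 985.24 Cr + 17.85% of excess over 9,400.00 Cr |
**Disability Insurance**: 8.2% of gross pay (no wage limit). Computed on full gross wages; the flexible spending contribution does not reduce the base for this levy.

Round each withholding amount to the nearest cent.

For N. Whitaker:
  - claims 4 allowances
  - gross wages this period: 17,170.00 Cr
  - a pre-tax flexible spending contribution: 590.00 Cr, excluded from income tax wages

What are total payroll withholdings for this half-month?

Income Tax: taxable = 17,170.00 Cr − 590.00 Cr − 4×200.00 Cr = 15,780.00 Cr
  985.24 Cr + 17.85% × (15,780.00 Cr − 9,400.00 Cr) = 985.24 Cr + 17.85% × 6,380.00 Cr = 2,124.07 Cr
Disability Insurance: 8.2% × 17,170.00 Cr = 1,407.94 Cr
Total: 2,124.07 Cr + 1,407.94 Cr = 3,532.01 Cr

3,532.01 Cr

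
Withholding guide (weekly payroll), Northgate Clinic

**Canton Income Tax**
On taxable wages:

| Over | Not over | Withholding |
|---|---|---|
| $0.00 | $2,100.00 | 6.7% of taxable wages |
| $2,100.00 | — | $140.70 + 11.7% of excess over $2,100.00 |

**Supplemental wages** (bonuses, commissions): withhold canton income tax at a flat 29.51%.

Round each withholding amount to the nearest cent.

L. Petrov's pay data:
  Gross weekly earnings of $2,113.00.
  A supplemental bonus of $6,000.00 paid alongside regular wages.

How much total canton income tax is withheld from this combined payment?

Canton Income Tax: taxable = $2,113.00
  $140.70 + 11.7% × ($2,113.00 − $2,100.00) = $140.70 + 11.7% × $13.00 = $142.22
Supplemental (29.51% flat on bonus): 29.51% × $6,000.00 = $1,770.60
Total canton income tax: $142.22 + $1,770.60 = $1,912.82

$1,912.82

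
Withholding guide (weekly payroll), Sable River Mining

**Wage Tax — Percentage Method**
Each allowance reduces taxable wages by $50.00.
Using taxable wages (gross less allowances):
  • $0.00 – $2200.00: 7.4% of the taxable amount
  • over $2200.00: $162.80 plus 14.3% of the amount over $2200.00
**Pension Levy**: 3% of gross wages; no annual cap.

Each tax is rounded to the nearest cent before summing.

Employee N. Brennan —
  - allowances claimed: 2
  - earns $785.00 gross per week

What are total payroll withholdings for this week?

$74.24

Wage Tax: taxable = $785.00 − 2×$50.00 = $685.00
  7.4% × $685.00 = $50.69
Pension Levy: 3% × $785.00 = $23.55
Total: $50.69 + $23.55 = $74.24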